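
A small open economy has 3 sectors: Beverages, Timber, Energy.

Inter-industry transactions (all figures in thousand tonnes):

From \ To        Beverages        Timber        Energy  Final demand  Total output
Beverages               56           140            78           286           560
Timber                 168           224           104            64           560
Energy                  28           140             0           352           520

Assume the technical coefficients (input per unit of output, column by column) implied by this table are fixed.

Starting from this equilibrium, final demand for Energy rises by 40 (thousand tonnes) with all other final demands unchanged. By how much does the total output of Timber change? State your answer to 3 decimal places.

Technical coefficients a_ij = z_ij / X_j:
  a_11 = 56/560 = 0.10, a_21 = 168/560 = 0.30, a_31 = 28/560 = 0.05
  a_12 = 140/560 = 0.25, a_22 = 224/560 = 0.40, a_32 = 140/560 = 0.25
  a_13 = 78/520 = 0.15, a_23 = 104/520 = 0.20, a_33 = 0/520 = 0.00
I − A =
  [   0.90    -0.25    -0.15]
  [  -0.30     0.60    -0.20]
  [  -0.05    -0.25     1.00]
Cofactors of I−A, C_ij = (−1)^(i+j)·(minor ij) (rows/columns in the sector order above):
  C_11 = (0.60)(1.00) − (-0.20)(-0.25) = 0.5500
  C_12 = −[(-0.30)(1.00) − (-0.20)(-0.05)] = 0.3100
  C_13 = (-0.30)(-0.25) − (0.60)(-0.05) = 0.1050
  C_21 = −[(-0.25)(1.00) − (-0.15)(-0.25)] = 0.2875
  C_22 = (0.90)(1.00) − (-0.15)(-0.05) = 0.8925
  C_23 = −[(0.90)(-0.25) − (-0.25)(-0.05)] = 0.2375
  C_31 = (-0.25)(-0.20) − (-0.15)(0.60) = 0.1400
  C_32 = −[(0.90)(-0.20) − (-0.15)(-0.30)] = 0.2250
  C_33 = (0.90)(0.60) − (-0.25)(-0.30) = 0.4650
det(I−A) = Σ_j (I−A)_1j·C_1j = (0.90)(0.5500) + (-0.25)(0.3100) + (-0.15)(0.1050) = 0.40175
adj(I−A) = Cᵀ =
  [ 0.5500   0.2875   0.1400]
  [ 0.3100   0.8925   0.2250]
  [ 0.1050   0.2375   0.4650]
(I − A)⁻¹ = adj(I−A) / det(I−A) ≈
  [   1.3690     0.7156     0.3485]
  [   0.7716     2.2215     0.5600]
  [   0.2614     0.5912     1.1574]
Δx = (I − A)⁻¹ Δd with Δd having +40 in the Energy component and 0 elsewhere.
So Δx_2 = L_23 · (+40), where L_23 = adj(I−A)_23 / det(I−A) = 0.2250 / 0.40175.
Δx_2 = 0.2250 × (+40) / 0.40175 = 9.00 / 0.40175 ≈ 22.402.

Δx_2 = 22.402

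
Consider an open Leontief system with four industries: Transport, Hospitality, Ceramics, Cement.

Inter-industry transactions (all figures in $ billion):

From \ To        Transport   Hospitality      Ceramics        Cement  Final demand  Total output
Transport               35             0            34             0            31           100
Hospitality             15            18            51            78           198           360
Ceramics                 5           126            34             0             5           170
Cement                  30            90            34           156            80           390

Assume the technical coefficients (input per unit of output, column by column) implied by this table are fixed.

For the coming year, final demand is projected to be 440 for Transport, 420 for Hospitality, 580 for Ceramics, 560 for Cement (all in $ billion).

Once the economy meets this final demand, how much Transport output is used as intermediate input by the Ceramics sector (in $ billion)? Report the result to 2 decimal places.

Technical coefficients a_ij = z_ij / X_j:
  a_11 = 35/100 = 0.35, a_21 = 15/100 = 0.15, a_31 = 5/100 = 0.05, a_41 = 30/100 = 0.30
  a_12 = 0/360 = 0.00, a_22 = 18/360 = 0.05, a_32 = 126/360 = 0.35, a_42 = 90/360 = 0.25
  a_13 = 34/170 = 0.20, a_23 = 51/170 = 0.30, a_33 = 34/170 = 0.20, a_43 = 34/170 = 0.20
  a_14 = 0/390 = 0.00, a_24 = 78/390 = 0.20, a_34 = 0/390 = 0.00, a_44 = 156/390 = 0.40
I − A =
  [   0.65     0.00    -0.20     0.00]
  [  -0.15     0.95    -0.30    -0.20]
  [  -0.05    -0.35     0.80     0.00]
  [  -0.30    -0.25    -0.20     0.60]
Compute the cofactors C_ij = (−1)^(i+j)·(3×3 minor ij) of I−A; the adjugate is their transpose:
adj(I−A) = Cᵀ =
  [ 0.33900   0.04200   0.10400   0.01400]
  [ 0.13100   0.30600   0.17300   0.10200]
  [ 0.07850   0.13650   0.33800   0.04550]
  [ 0.25025   0.19400   0.23675   0.40575]
det(I−A) = Σ_j (I−A)_1j·C_1j = (0.65)(0.33900) + (0.00)(0.13100) + (-0.20)(0.07850) + (0.00)(0.25025) = 0.20465
(I − A)⁻¹ = adj(I−A) / det(I−A) ≈
  [   1.6565     0.2052     0.5082     0.0684]
  [   0.6401     1.4952     0.8453     0.4984]
  [   0.3836     0.6670     1.6516     0.2223]
  [   1.2228     0.9480     1.1569     1.9827]
First solve x = (I − A)⁻¹ d = adj(I−A)·d / det(I−A); in particular x_3 = (0.07850·440 + 0.13650·420 + 0.33800·580 + 0.04550·560) / 0.20465 = 313.39 / 0.20465 ≈ 1531.3462.
Intermediate flow from 1 to 3: z_13 = a_13 · x_3 = 0.20 × 313.39 / 0.20465 = 62.678 / 0.20465 ≈ 306.27.

z_13 = 306.27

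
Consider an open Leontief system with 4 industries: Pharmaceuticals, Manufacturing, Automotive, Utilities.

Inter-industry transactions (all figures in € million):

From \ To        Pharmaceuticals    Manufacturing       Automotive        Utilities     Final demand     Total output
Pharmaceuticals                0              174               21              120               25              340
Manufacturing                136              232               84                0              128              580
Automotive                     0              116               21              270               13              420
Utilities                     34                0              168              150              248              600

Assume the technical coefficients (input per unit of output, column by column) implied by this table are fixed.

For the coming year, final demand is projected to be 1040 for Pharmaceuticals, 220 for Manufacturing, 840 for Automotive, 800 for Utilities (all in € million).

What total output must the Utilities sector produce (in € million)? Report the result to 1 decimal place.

x_4 = 3031.2

Technical coefficients a_ij = z_ij / X_j:
  a_11 = 0/340 = 0.00, a_21 = 136/340 = 0.40, a_31 = 0/340 = 0.00, a_41 = 34/340 = 0.10
  a_12 = 174/580 = 0.30, a_22 = 232/580 = 0.40, a_32 = 116/580 = 0.20, a_42 = 0/580 = 0.00
  a_13 = 21/420 = 0.05, a_23 = 84/420 = 0.20, a_33 = 21/420 = 0.05, a_43 = 168/420 = 0.40
  a_14 = 120/600 = 0.20, a_24 = 0/600 = 0.00, a_34 = 270/600 = 0.45, a_44 = 150/600 = 0.25
I − A =
  [   1.00    -0.30    -0.05    -0.20]
  [  -0.40     0.60    -0.20     0.00]
  [   0.00    -0.20     0.95    -0.45]
  [  -0.10     0.00    -0.40     0.75]
Compute the cofactors C_ij = (−1)^(i+j)·(3×3 minor ij) of I−A; the adjugate is their transpose:
adj(I−A) = Cᵀ =
  [ 0.28950   0.18325   0.11550   0.14650]
  [ 0.22200   0.51125   0.19300   0.17500]
  [ 0.08700   0.15950   0.34800   0.23200]
  [ 0.08500   0.10950   0.20100   0.41200]
det(I−A) = Σ_j (I−A)_1j·C_1j = (1.00)(0.28950) + (-0.30)(0.22200) + (-0.05)(0.08700) + (-0.20)(0.08500) = 0.20155
(I − A)⁻¹ = adj(I−A) / det(I−A) ≈
  [   1.4364     0.9092     0.5731     0.7269]
  [   1.1015     2.5366     0.9576     0.8683]
  [   0.4317     0.7914     1.7266     1.1511]
  [   0.4217     0.5433     0.9973     2.0442]
x = (I − A)⁻¹ d = adj(I−A)·d / det(I−A), with det(I−A) = 0.20155:
  x_1 = (0.28950·1040 + 0.18325·220 + 0.11550·840 + 0.14650·800) / 0.20155 = 555.615 / 0.20155 ≈ 2756.7
  x_2 = (0.22200·1040 + 0.51125·220 + 0.19300·840 + 0.17500·800) / 0.20155 = 645.475 / 0.20155 ≈ 3202.6
  x_3 = (0.08700·1040 + 0.15950·220 + 0.34800·840 + 0.23200·800) / 0.20155 = 603.49 / 0.20155 ≈ 2994.2
  x_4 = (0.08500·1040 + 0.10950·220 + 0.20100·840 + 0.41200·800) / 0.20155 = 610.93 / 0.20155 ≈ 3031.2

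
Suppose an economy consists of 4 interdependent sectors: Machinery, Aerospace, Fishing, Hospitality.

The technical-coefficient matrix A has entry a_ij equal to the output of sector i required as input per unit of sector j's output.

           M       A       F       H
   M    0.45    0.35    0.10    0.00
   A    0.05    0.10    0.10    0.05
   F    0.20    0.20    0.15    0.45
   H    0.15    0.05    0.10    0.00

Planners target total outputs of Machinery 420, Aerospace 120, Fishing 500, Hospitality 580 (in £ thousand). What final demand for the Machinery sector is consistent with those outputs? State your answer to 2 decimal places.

d_M = 139.00

I − A =
  [   0.55    -0.35    -0.10     0.00]
  [  -0.05     0.90    -0.10    -0.05]
  [  -0.20    -0.20     0.85    -0.45]
  [  -0.15    -0.05    -0.10     1.00]
d = (I − A) x:
  d_M = (+0.55)·420 + (-0.35)·120 + (-0.10)·500 + (+0.00)·580 = 139.00
  d_A = (-0.05)·420 + (+0.90)·120 + (-0.10)·500 + (-0.05)·580 = 8.00
  d_F = (-0.20)·420 + (-0.20)·120 + (+0.85)·500 + (-0.45)·580 = 56.00
  d_H = (-0.15)·420 + (-0.05)·120 + (-0.10)·500 + (+1.00)·580 = 461.00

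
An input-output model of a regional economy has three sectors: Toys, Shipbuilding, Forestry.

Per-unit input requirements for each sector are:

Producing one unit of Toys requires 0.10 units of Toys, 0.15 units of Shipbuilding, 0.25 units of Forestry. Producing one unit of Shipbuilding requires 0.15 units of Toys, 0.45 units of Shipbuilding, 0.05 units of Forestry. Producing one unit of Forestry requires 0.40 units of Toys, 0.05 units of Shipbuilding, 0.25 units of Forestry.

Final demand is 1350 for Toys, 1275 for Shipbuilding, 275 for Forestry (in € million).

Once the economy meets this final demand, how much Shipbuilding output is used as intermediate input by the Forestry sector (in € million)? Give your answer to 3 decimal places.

z_23 = 73.717

I − A =
  [   0.90    -0.15    -0.40]
  [  -0.15     0.55    -0.05]
  [  -0.25    -0.05     0.75]
Cofactors of I−A, C_ij = (−1)^(i+j)·(minor ij) (rows/columns in the sector order above):
  C_11 = (0.55)(0.75) − (-0.05)(-0.05) = 0.4100
  C_12 = −[(-0.15)(0.75) − (-0.05)(-0.25)] = 0.1250
  C_13 = (-0.15)(-0.05) − (0.55)(-0.25) = 0.1450
  C_21 = −[(-0.15)(0.75) − (-0.40)(-0.05)] = 0.1325
  C_22 = (0.90)(0.75) − (-0.40)(-0.25) = 0.5750
  C_23 = −[(0.90)(-0.05) − (-0.15)(-0.25)] = 0.0825
  C_31 = (-0.15)(-0.05) − (-0.40)(0.55) = 0.2275
  C_32 = −[(0.90)(-0.05) − (-0.40)(-0.15)] = 0.1050
  C_33 = (0.90)(0.55) − (-0.15)(-0.15) = 0.4725
det(I−A) = Σ_j (I−A)_1j·C_1j = (0.90)(0.4100) + (-0.15)(0.1250) + (-0.40)(0.1450) = 0.29225
adj(I−A) = Cᵀ =
  [ 0.4100   0.1325   0.2275]
  [ 0.1250   0.5750   0.1050]
  [ 0.1450   0.0825   0.4725]
(I − A)⁻¹ = adj(I−A) / det(I−A) ≈
  [   1.4029     0.4534     0.7784]
  [   0.4277     1.9675     0.3593]
  [   0.4962     0.2823     1.6168]
First solve x = (I − A)⁻¹ d = adj(I−A)·d / det(I−A); in particular x_3 = (0.1450·1350 + 0.0825·1275 + 0.4725·275) / 0.29225 = 430.875 / 0.29225 ≈ 1474.33704.
Intermediate flow from 2 to 3: z_23 = a_23 · x_3 = 0.05 × 430.875 / 0.29225 = 21.54375 / 0.29225 ≈ 73.717.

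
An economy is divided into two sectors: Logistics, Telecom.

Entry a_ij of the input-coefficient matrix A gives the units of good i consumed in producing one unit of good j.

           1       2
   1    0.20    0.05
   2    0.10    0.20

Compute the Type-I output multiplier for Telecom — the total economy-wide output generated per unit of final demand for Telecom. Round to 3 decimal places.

m_2 = 1.339

I − A =
  [   0.80    -0.05]
  [  -0.10     0.80]
det(I−A) = (0.80)(0.80) − (-0.05)(-0.10) = 0.6350
adj(I−A) = [[0.80, 0.05], [0.10, 0.80]]
(I − A)⁻¹ = adj(I−A) / det(I−A) ≈
  [   1.2598     0.0787]
  [   0.1575     1.2598]
The output multiplier for sector j is the column-j sum of the Leontief inverse (I − A)⁻¹ = adj(I−A) / det(I−A).
Column 2 of adj(I−A): (0.05, 0.80); det(I−A) = 0.6350.
m_2 = (0.05 + 0.80) / 0.6350 = 0.85 / 0.6350 ≈ 1.339.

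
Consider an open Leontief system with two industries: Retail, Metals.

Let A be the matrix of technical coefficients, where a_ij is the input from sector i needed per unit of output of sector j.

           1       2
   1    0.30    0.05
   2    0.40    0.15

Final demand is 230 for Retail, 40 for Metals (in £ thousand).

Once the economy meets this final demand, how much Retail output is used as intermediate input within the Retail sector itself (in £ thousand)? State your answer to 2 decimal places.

I − A =
  [   0.70    -0.05]
  [  -0.40     0.85]
det(I−A) = (0.70)(0.85) − (-0.05)(-0.40) = 0.5750
adj(I−A) = [[0.85, 0.05], [0.40, 0.70]]
(I − A)⁻¹ = adj(I−A) / det(I−A) ≈
  [   1.4783     0.0870]
  [   0.6957     1.2174]
First solve x = (I − A)⁻¹ d = adj(I−A)·d / det(I−A); in particular x_1 = (0.85·230 + 0.05·40) / 0.5750 = 197.50 / 0.5750 ≈ 343.4783.
Intermediate flow from 1 to 1: z_11 = a_11 · x_1 = 0.30 × 197.50 / 0.5750 = 59.25 / 0.5750 ≈ 103.04.

z_11 = 103.04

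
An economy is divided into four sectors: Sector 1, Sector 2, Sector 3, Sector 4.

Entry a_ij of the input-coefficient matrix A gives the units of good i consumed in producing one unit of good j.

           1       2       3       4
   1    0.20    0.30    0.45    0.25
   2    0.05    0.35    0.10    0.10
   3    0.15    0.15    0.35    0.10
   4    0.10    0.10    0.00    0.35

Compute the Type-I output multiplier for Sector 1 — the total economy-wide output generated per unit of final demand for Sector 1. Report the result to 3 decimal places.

I − A =
  [   0.80    -0.30    -0.45    -0.25]
  [  -0.05     0.65    -0.10    -0.10]
  [  -0.15    -0.15     0.65    -0.10]
  [  -0.10    -0.10     0.00     0.65]
Compute the cofactors C_ij = (−1)^(i+j)·(3×3 minor ij) of I−A; the adjugate is their transpose:
adj(I−A) = Cᵀ =
  [ 0.257375   0.191375   0.207625   0.160375]
  [ 0.038375   0.273375   0.068625   0.067375]
  [ 0.075250   0.118250   0.299750   0.093250]
  [ 0.045500   0.071500   0.042500   0.264500]
det(I−A) = Σ_j (I−A)_1j·C_1j = (0.80)(0.257375) + (-0.30)(0.038375) + (-0.45)(0.075250) + (-0.25)(0.045500) = 0.14915
(I − A)⁻¹ = adj(I−A) / det(I−A) ≈
  [   1.7256     1.2831     1.3921     1.0753]
  [   0.2573     1.8329     0.4601     0.4517]
  [   0.5045     0.7928     2.0097     0.6252]
  [   0.3051     0.4794     0.2849     1.7734]
The output multiplier for sector j is the column-j sum of the Leontief inverse (I − A)⁻¹ = adj(I−A) / det(I−A).
Column 1 of adj(I−A): (0.257375, 0.038375, 0.075250, 0.045500); det(I−A) = 0.14915.
m_1 = (0.257375 + 0.038375 + 0.075250 + 0.045500) / 0.14915 = 0.4165 / 0.14915 ≈ 2.792.

m_1 = 2.792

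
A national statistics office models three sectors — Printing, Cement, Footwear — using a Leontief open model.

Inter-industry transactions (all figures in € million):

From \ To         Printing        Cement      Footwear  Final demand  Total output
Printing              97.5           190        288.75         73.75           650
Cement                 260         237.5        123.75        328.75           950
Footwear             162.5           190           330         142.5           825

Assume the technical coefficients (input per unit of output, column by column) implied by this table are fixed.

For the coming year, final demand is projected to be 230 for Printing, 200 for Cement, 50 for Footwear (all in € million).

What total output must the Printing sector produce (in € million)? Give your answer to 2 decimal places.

x_P = 717.86

Technical coefficients a_ij = z_ij / X_j:
  a_PP = 97.5/650 = 0.15, a_CP = 260/650 = 0.40, a_FP = 162.5/650 = 0.25
  a_PC = 190/950 = 0.20, a_CC = 237.5/950 = 0.25, a_FC = 190/950 = 0.20
  a_PF = 288.75/825 = 0.35, a_CF = 123.75/825 = 0.15, a_FF = 330/825 = 0.40
I − A =
  [   0.85    -0.20    -0.35]
  [  -0.40     0.75    -0.15]
  [  -0.25    -0.20     0.60]
Cofactors of I−A, C_ij = (−1)^(i+j)·(minor ij) (rows/columns in the sector order above):
  C_11 = (0.75)(0.60) − (-0.15)(-0.20) = 0.4200
  C_12 = −[(-0.40)(0.60) − (-0.15)(-0.25)] = 0.2775
  C_13 = (-0.40)(-0.20) − (0.75)(-0.25) = 0.2675
  C_21 = −[(-0.20)(0.60) − (-0.35)(-0.20)] = 0.1900
  C_22 = (0.85)(0.60) − (-0.35)(-0.25) = 0.4225
  C_23 = −[(0.85)(-0.20) − (-0.20)(-0.25)] = 0.2200
  C_31 = (-0.20)(-0.15) − (-0.35)(0.75) = 0.2925
  C_32 = −[(0.85)(-0.15) − (-0.35)(-0.40)] = 0.2675
  C_33 = (0.85)(0.75) − (-0.20)(-0.40) = 0.5575
det(I−A) = Σ_j (I−A)_1j·C_1j = (0.85)(0.4200) + (-0.20)(0.2775) + (-0.35)(0.2675) = 0.207875
adj(I−A) = Cᵀ =
  [ 0.4200   0.1900   0.2925]
  [ 0.2775   0.4225   0.2675]
  [ 0.2675   0.2200   0.5575]
(I − A)⁻¹ = adj(I−A) / det(I−A) ≈
  [   2.0204     0.9140     1.4071]
  [   1.3349     2.0325     1.2868]
  [   1.2868     1.0583     2.6819]
x = (I − A)⁻¹ d = adj(I−A)·d / det(I−A), with det(I−A) = 0.207875:
  x_P = (0.4200·230 + 0.1900·200 + 0.2925·50) / 0.207875 = 149.225 / 0.207875 ≈ 717.86
  x_C = (0.2775·230 + 0.4225·200 + 0.2675·50) / 0.207875 = 161.70 / 0.207875 ≈ 777.87
  x_F = (0.2675·230 + 0.2200·200 + 0.5575·50) / 0.207875 = 133.40 / 0.207875 ≈ 641.73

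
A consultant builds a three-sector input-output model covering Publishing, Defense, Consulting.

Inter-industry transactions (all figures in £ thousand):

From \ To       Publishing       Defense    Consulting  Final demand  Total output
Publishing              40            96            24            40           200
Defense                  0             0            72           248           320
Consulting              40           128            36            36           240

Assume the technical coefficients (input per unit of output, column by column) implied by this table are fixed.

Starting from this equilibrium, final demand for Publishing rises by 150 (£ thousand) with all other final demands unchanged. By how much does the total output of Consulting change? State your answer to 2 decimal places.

Δx_3 = 54.95

Technical coefficients a_ij = z_ij / X_j:
  a_11 = 40/200 = 0.20, a_21 = 0/200 = 0.00, a_31 = 40/200 = 0.20
  a_12 = 96/320 = 0.30, a_22 = 0/320 = 0.00, a_32 = 128/320 = 0.40
  a_13 = 24/240 = 0.10, a_23 = 72/240 = 0.30, a_33 = 36/240 = 0.15
I − A =
  [   0.80    -0.30    -0.10]
  [   0.00     1.00    -0.30]
  [  -0.20    -0.40     0.85]
Cofactors of I−A, C_ij = (−1)^(i+j)·(minor ij) (rows/columns in the sector order above):
  C_11 = (1.00)(0.85) − (-0.30)(-0.40) = 0.7300
  C_12 = −[(0.00)(0.85) − (-0.30)(-0.20)] = 0.0600
  C_13 = (0.00)(-0.40) − (1.00)(-0.20) = 0.2000
  C_21 = −[(-0.30)(0.85) − (-0.10)(-0.40)] = 0.2950
  C_22 = (0.80)(0.85) − (-0.10)(-0.20) = 0.6600
  C_23 = −[(0.80)(-0.40) − (-0.30)(-0.20)] = 0.3800
  C_31 = (-0.30)(-0.30) − (-0.10)(1.00) = 0.1900
  C_32 = −[(0.80)(-0.30) − (-0.10)(0.00)] = 0.2400
  C_33 = (0.80)(1.00) − (-0.30)(0.00) = 0.8000
det(I−A) = Σ_j (I−A)_1j·C_1j = (0.80)(0.7300) + (-0.30)(0.0600) + (-0.10)(0.2000) = 0.5460
adj(I−A) = Cᵀ =
  [ 0.7300   0.2950   0.1900]
  [ 0.0600   0.6600   0.2400]
  [ 0.2000   0.3800   0.8000]
(I − A)⁻¹ = adj(I−A) / det(I−A) ≈
  [   1.3370     0.5403     0.3480]
  [   0.1099     1.2088     0.4396]
  [   0.3663     0.6960     1.4652]
Δx = (I − A)⁻¹ Δd with Δd having +150 in the Publishing component and 0 elsewhere.
So Δx_3 = L_31 · (+150), where L_31 = adj(I−A)_31 / det(I−A) = 0.2000 / 0.5460.
Δx_3 = 0.2000 × (+150) / 0.5460 = 30.00 / 0.5460 ≈ 54.95.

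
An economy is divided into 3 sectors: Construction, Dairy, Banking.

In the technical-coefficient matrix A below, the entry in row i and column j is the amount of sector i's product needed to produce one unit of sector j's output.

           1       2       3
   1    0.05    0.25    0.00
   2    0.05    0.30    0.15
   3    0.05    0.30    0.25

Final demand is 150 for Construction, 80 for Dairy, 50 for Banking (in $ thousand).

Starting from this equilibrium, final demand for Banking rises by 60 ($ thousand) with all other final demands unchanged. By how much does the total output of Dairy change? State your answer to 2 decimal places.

Δx_2 = 19.22

I − A =
  [   0.95    -0.25     0.00]
  [  -0.05     0.70    -0.15]
  [  -0.05    -0.30     0.75]
Cofactors of I−A, C_ij = (−1)^(i+j)·(minor ij) (rows/columns in the sector order above):
  C_11 = (0.70)(0.75) − (-0.15)(-0.30) = 0.4800
  C_12 = −[(-0.05)(0.75) − (-0.15)(-0.05)] = 0.0450
  C_13 = (-0.05)(-0.30) − (0.70)(-0.05) = 0.0500
  C_21 = −[(-0.25)(0.75) − (0.00)(-0.30)] = 0.1875
  C_22 = (0.95)(0.75) − (0.00)(-0.05) = 0.7125
  C_23 = −[(0.95)(-0.30) − (-0.25)(-0.05)] = 0.2975
  C_31 = (-0.25)(-0.15) − (0.00)(0.70) = 0.0375
  C_32 = −[(0.95)(-0.15) − (0.00)(-0.05)] = 0.1425
  C_33 = (0.95)(0.70) − (-0.25)(-0.05) = 0.6525
det(I−A) = Σ_j (I−A)_1j·C_1j = (0.95)(0.4800) + (-0.25)(0.0450) + (0.00)(0.0500) = 0.44475
adj(I−A) = Cᵀ =
  [ 0.4800   0.1875   0.0375]
  [ 0.0450   0.7125   0.1425]
  [ 0.0500   0.2975   0.6525]
(I − A)⁻¹ = adj(I−A) / det(I−A) ≈
  [   1.0793     0.4216     0.0843]
  [   0.1012     1.6020     0.3204]
  [   0.1124     0.6689     1.4671]
Δx = (I − A)⁻¹ Δd with Δd having +60 in the Banking component and 0 elsewhere.
So Δx_2 = L_23 · (+60), where L_23 = adj(I−A)_23 / det(I−A) = 0.1425 / 0.44475.
Δx_2 = 0.1425 × (+60) / 0.44475 = 8.55 / 0.44475 ≈ 19.22.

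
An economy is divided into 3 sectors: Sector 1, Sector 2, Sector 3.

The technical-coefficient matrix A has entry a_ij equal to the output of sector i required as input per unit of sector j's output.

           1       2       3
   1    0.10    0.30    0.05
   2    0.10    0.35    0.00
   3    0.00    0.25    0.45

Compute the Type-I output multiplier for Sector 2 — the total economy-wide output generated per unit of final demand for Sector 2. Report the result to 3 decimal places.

I − A =
  [   0.90    -0.30    -0.05]
  [  -0.10     0.65     0.00]
  [   0.00    -0.25     0.55]
Cofactors of I−A, C_ij = (−1)^(i+j)·(minor ij) (rows/columns in the sector order above):
  C_11 = (0.65)(0.55) − (0.00)(-0.25) = 0.3575
  C_12 = −[(-0.10)(0.55) − (0.00)(0.00)] = 0.0550
  C_13 = (-0.10)(-0.25) − (0.65)(0.00) = 0.0250
  C_21 = −[(-0.30)(0.55) − (-0.05)(-0.25)] = 0.1775
  C_22 = (0.90)(0.55) − (-0.05)(0.00) = 0.4950
  C_23 = −[(0.90)(-0.25) − (-0.30)(0.00)] = 0.2250
  C_31 = (-0.30)(0.00) − (-0.05)(0.65) = 0.0325
  C_32 = −[(0.90)(0.00) − (-0.05)(-0.10)] = 0.0050
  C_33 = (0.90)(0.65) − (-0.30)(-0.10) = 0.5550
det(I−A) = Σ_j (I−A)_1j·C_1j = (0.90)(0.3575) + (-0.30)(0.0550) + (-0.05)(0.0250) = 0.3040
adj(I−A) = Cᵀ =
  [ 0.3575   0.1775   0.0325]
  [ 0.0550   0.4950   0.0050]
  [ 0.0250   0.2250   0.5550]
(I − A)⁻¹ = adj(I−A) / det(I−A) ≈
  [   1.1760     0.5839     0.1069]
  [   0.1809     1.6283     0.0164]
  [   0.0822     0.7401     1.8257]
The output multiplier for sector j is the column-j sum of the Leontief inverse (I − A)⁻¹ = adj(I−A) / det(I−A).
Column 2 of adj(I−A): (0.1775, 0.4950, 0.2250); det(I−A) = 0.3040.
m_2 = (0.1775 + 0.4950 + 0.2250) / 0.3040 = 0.8975 / 0.3040 ≈ 2.952.

m_2 = 2.952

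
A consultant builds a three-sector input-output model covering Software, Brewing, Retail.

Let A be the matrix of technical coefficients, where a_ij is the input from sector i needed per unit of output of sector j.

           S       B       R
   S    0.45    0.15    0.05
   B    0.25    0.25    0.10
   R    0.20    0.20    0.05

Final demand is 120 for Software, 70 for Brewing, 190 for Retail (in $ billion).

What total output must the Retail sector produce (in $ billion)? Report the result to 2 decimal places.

I − A =
  [   0.55    -0.15    -0.05]
  [  -0.25     0.75    -0.10]
  [  -0.20    -0.20     0.95]
Cofactors of I−A, C_ij = (−1)^(i+j)·(minor ij) (rows/columns in the sector order above):
  C_11 = (0.75)(0.95) − (-0.10)(-0.20) = 0.6925
  C_12 = −[(-0.25)(0.95) − (-0.10)(-0.20)] = 0.2575
  C_13 = (-0.25)(-0.20) − (0.75)(-0.20) = 0.2000
  C_21 = −[(-0.15)(0.95) − (-0.05)(-0.20)] = 0.1525
  C_22 = (0.55)(0.95) − (-0.05)(-0.20) = 0.5125
  C_23 = −[(0.55)(-0.20) − (-0.15)(-0.20)] = 0.1400
  C_31 = (-0.15)(-0.10) − (-0.05)(0.75) = 0.0525
  C_32 = −[(0.55)(-0.10) − (-0.05)(-0.25)] = 0.0675
  C_33 = (0.55)(0.75) − (-0.15)(-0.25) = 0.3750
det(I−A) = Σ_j (I−A)_1j·C_1j = (0.55)(0.6925) + (-0.15)(0.2575) + (-0.05)(0.2000) = 0.33225
adj(I−A) = Cᵀ =
  [ 0.6925   0.1525   0.0525]
  [ 0.2575   0.5125   0.0675]
  [ 0.2000   0.1400   0.3750]
(I − A)⁻¹ = adj(I−A) / det(I−A) ≈
  [   2.0843     0.4590     0.1580]
  [   0.7750     1.5425     0.2032]
  [   0.6020     0.4214     1.1287]
x = (I − A)⁻¹ d = adj(I−A)·d / det(I−A), with det(I−A) = 0.33225:
  x_S = (0.6925·120 + 0.1525·70 + 0.0525·190) / 0.33225 = 103.75 / 0.33225 ≈ 312.26
  x_B = (0.2575·120 + 0.5125·70 + 0.0675·190) / 0.33225 = 79.60 / 0.33225 ≈ 239.58
  x_R = (0.2000·120 + 0.1400·70 + 0.3750·190) / 0.33225 = 105.05 / 0.33225 ≈ 316.18

x_R = 316.18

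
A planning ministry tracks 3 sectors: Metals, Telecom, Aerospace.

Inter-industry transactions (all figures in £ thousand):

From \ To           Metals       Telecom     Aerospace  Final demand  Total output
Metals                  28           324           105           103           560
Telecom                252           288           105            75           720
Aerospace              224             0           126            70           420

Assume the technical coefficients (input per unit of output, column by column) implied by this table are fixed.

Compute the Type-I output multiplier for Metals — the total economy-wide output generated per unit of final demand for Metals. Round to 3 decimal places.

m_1 = 7.061

Technical coefficients a_ij = z_ij / X_j:
  a_11 = 28/560 = 0.05, a_21 = 252/560 = 0.45, a_31 = 224/560 = 0.40
  a_12 = 324/720 = 0.45, a_22 = 288/720 = 0.40, a_32 = 0/720 = 0.00
  a_13 = 105/420 = 0.25, a_23 = 105/420 = 0.25, a_33 = 126/420 = 0.30
I − A =
  [   0.95    -0.45    -0.25]
  [  -0.45     0.60    -0.25]
  [  -0.40     0.00     0.70]
Cofactors of I−A, C_ij = (−1)^(i+j)·(minor ij) (rows/columns in the sector order above):
  C_11 = (0.60)(0.70) − (-0.25)(0.00) = 0.4200
  C_12 = −[(-0.45)(0.70) − (-0.25)(-0.40)] = 0.4150
  C_13 = (-0.45)(0.00) − (0.60)(-0.40) = 0.2400
  C_21 = −[(-0.45)(0.70) − (-0.25)(0.00)] = 0.3150
  C_22 = (0.95)(0.70) − (-0.25)(-0.40) = 0.5650
  C_23 = −[(0.95)(0.00) − (-0.45)(-0.40)] = 0.1800
  C_31 = (-0.45)(-0.25) − (-0.25)(0.60) = 0.2625
  C_32 = −[(0.95)(-0.25) − (-0.25)(-0.45)] = 0.3500
  C_33 = (0.95)(0.60) − (-0.45)(-0.45) = 0.3675
det(I−A) = Σ_j (I−A)_1j·C_1j = (0.95)(0.4200) + (-0.45)(0.4150) + (-0.25)(0.2400) = 0.15225
adj(I−A) = Cᵀ =
  [ 0.4200   0.3150   0.2625]
  [ 0.4150   0.5650   0.3500]
  [ 0.2400   0.1800   0.3675]
(I − A)⁻¹ = adj(I−A) / det(I−A) ≈
  [   2.7586     2.0690     1.7241]
  [   2.7258     3.7110     2.2989]
  [   1.5764     1.1823     2.4138]
The output multiplier for sector j is the column-j sum of the Leontief inverse (I − A)⁻¹ = adj(I−A) / det(I−A).
Column 1 of adj(I−A): (0.4200, 0.4150, 0.2400); det(I−A) = 0.15225.
m_1 = (0.4200 + 0.4150 + 0.2400) / 0.15225 = 1.075 / 0.15225 ≈ 7.061.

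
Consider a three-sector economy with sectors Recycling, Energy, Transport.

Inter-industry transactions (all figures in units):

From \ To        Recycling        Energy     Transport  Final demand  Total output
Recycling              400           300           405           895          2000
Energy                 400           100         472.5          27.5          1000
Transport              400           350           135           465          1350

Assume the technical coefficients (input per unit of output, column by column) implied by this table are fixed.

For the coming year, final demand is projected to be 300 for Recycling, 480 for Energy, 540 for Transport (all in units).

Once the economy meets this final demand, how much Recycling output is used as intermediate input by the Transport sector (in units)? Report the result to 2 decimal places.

z_13 = 445.95

Technical coefficients a_ij = z_ij / X_j:
  a_11 = 400/2000 = 0.20, a_21 = 400/2000 = 0.20, a_31 = 400/2000 = 0.20
  a_12 = 300/1000 = 0.30, a_22 = 100/1000 = 0.10, a_32 = 350/1000 = 0.35
  a_13 = 405/1350 = 0.30, a_23 = 472.5/1350 = 0.35, a_33 = 135/1350 = 0.10
I − A =
  [   0.80    -0.30    -0.30]
  [  -0.20     0.90    -0.35]
  [  -0.20    -0.35     0.90]
Cofactors of I−A, C_ij = (−1)^(i+j)·(minor ij) (rows/columns in the sector order above):
  C_11 = (0.90)(0.90) − (-0.35)(-0.35) = 0.6875
  C_12 = −[(-0.20)(0.90) − (-0.35)(-0.20)] = 0.2500
  C_13 = (-0.20)(-0.35) − (0.90)(-0.20) = 0.2500
  C_21 = −[(-0.30)(0.90) − (-0.30)(-0.35)] = 0.3750
  C_22 = (0.80)(0.90) − (-0.30)(-0.20) = 0.6600
  C_23 = −[(0.80)(-0.35) − (-0.30)(-0.20)] = 0.3400
  C_31 = (-0.30)(-0.35) − (-0.30)(0.90) = 0.3750
  C_32 = −[(0.80)(-0.35) − (-0.30)(-0.20)] = 0.3400
  C_33 = (0.80)(0.90) − (-0.30)(-0.20) = 0.6600
det(I−A) = Σ_j (I−A)_1j·C_1j = (0.80)(0.6875) + (-0.30)(0.2500) + (-0.30)(0.2500) = 0.4000
adj(I−A) = Cᵀ =
  [ 0.6875   0.3750   0.3750]
  [ 0.2500   0.6600   0.3400]
  [ 0.2500   0.3400   0.6600]
(I − A)⁻¹ = adj(I−A) / det(I−A) ≈
  [   1.7188     0.9375     0.9375]
  [   0.6250     1.6500     0.8500]
  [   0.6250     0.8500     1.6500]
First solve x = (I − A)⁻¹ d = adj(I−A)·d / det(I−A); in particular x_3 = (0.2500·300 + 0.3400·480 + 0.6600·540) / 0.4000 = 594.60 / 0.4000 = 1486.5000.
Intermediate flow from 1 to 3: z_13 = a_13 · x_3 = 0.30 × 594.60 / 0.4000 = 178.38 / 0.4000 = 445.95.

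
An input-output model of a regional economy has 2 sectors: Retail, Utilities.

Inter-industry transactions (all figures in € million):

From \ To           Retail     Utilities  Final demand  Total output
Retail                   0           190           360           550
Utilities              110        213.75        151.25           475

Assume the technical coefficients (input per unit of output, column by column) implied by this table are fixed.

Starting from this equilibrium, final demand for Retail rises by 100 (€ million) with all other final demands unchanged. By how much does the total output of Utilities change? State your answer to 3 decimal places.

Technical coefficients a_ij = z_ij / X_j:
  a_11 = 0/550 = 0.00, a_21 = 110/550 = 0.20
  a_12 = 190/475 = 0.40, a_22 = 213.75/475 = 0.45
I − A =
  [   1.00    -0.40]
  [  -0.20     0.55]
det(I−A) = (1.00)(0.55) − (-0.40)(-0.20) = 0.4700
adj(I−A) = [[0.55, 0.40], [0.20, 1.00]]
(I − A)⁻¹ = adj(I−A) / det(I−A) ≈
  [   1.1702     0.8511]
  [   0.4255     2.1277]
Δx = (I − A)⁻¹ Δd with Δd having +100 in the Retail component and 0 elsewhere.
So Δx_2 = L_21 · (+100), where L_21 = adj(I−A)_21 / det(I−A) = 0.20 / 0.4700.
Δx_2 = 0.20 × (+100) / 0.4700 = 20.00 / 0.4700 ≈ 42.553.

Δx_2 = 42.553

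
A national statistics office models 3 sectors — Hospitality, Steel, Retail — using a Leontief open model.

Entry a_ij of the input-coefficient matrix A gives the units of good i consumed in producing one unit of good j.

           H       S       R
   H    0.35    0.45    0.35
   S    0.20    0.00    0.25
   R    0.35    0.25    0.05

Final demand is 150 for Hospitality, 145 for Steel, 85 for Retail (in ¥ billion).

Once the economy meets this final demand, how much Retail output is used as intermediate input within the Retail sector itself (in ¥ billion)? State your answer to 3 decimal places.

I − A =
  [   0.65    -0.45    -0.35]
  [  -0.20     1.00    -0.25]
  [  -0.35    -0.25     0.95]
Cofactors of I−A, C_ij = (−1)^(i+j)·(minor ij) (rows/columns in the sector order above):
  C_11 = (1.00)(0.95) − (-0.25)(-0.25) = 0.8875
  C_12 = −[(-0.20)(0.95) − (-0.25)(-0.35)] = 0.2775
  C_13 = (-0.20)(-0.25) − (1.00)(-0.35) = 0.4000
  C_21 = −[(-0.45)(0.95) − (-0.35)(-0.25)] = 0.5150
  C_22 = (0.65)(0.95) − (-0.35)(-0.35) = 0.4950
  C_23 = −[(0.65)(-0.25) − (-0.45)(-0.35)] = 0.3200
  C_31 = (-0.45)(-0.25) − (-0.35)(1.00) = 0.4625
  C_32 = −[(0.65)(-0.25) − (-0.35)(-0.20)] = 0.2325
  C_33 = (0.65)(1.00) − (-0.45)(-0.20) = 0.5600
det(I−A) = Σ_j (I−A)_1j·C_1j = (0.65)(0.8875) + (-0.45)(0.2775) + (-0.35)(0.4000) = 0.3120
adj(I−A) = Cᵀ =
  [ 0.8875   0.5150   0.4625]
  [ 0.2775   0.4950   0.2325]
  [ 0.4000   0.3200   0.5600]
(I − A)⁻¹ = adj(I−A) / det(I−A) ≈
  [   2.8446     1.6506     1.4824]
  [   0.8894     1.5865     0.7452]
  [   1.2821     1.0256     1.7949]
First solve x = (I − A)⁻¹ d = adj(I−A)·d / det(I−A); in particular x_R = (0.4000·150 + 0.3200·145 + 0.5600·85) / 0.3120 = 154.00 / 0.3120 ≈ 493.58974.
Intermediate flow from R to R: z_RR = a_RR · x_R = 0.05 × 154.00 / 0.3120 = 7.70 / 0.3120 ≈ 24.679.

z_RR = 24.679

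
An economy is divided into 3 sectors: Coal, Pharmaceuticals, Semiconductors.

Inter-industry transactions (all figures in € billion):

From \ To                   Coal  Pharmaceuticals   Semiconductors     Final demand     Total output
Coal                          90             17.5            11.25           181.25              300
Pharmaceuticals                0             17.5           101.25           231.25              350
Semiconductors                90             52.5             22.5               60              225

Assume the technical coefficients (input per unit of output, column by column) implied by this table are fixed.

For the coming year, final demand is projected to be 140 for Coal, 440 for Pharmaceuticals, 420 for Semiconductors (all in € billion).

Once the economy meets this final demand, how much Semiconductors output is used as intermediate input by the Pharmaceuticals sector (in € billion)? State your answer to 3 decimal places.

z_32 = 119.321

Technical coefficients a_ij = z_ij / X_j:
  a_11 = 90/300 = 0.30, a_21 = 0/300 = 0.00, a_31 = 90/300 = 0.30
  a_12 = 17.5/350 = 0.05, a_22 = 17.5/350 = 0.05, a_32 = 52.5/350 = 0.15
  a_13 = 11.25/225 = 0.05, a_23 = 101.25/225 = 0.45, a_33 = 22.5/225 = 0.10
I − A =
  [   0.70    -0.05    -0.05]
  [   0.00     0.95    -0.45]
  [  -0.30    -0.15     0.90]
Cofactors of I−A, C_ij = (−1)^(i+j)·(minor ij) (rows/columns in the sector order above):
  C_11 = (0.95)(0.90) − (-0.45)(-0.15) = 0.7875
  C_12 = −[(0.00)(0.90) − (-0.45)(-0.30)] = 0.1350
  C_13 = (0.00)(-0.15) − (0.95)(-0.30) = 0.2850
  C_21 = −[(-0.05)(0.90) − (-0.05)(-0.15)] = 0.0525
  C_22 = (0.70)(0.90) − (-0.05)(-0.30) = 0.6150
  C_23 = −[(0.70)(-0.15) − (-0.05)(-0.30)] = 0.1200
  C_31 = (-0.05)(-0.45) − (-0.05)(0.95) = 0.0700
  C_32 = −[(0.70)(-0.45) − (-0.05)(0.00)] = 0.3150
  C_33 = (0.70)(0.95) − (-0.05)(0.00) = 0.6650
det(I−A) = Σ_j (I−A)_1j·C_1j = (0.70)(0.7875) + (-0.05)(0.1350) + (-0.05)(0.2850) = 0.53025
adj(I−A) = Cᵀ =
  [ 0.7875   0.0525   0.0700]
  [ 0.1350   0.6150   0.3150]
  [ 0.2850   0.1200   0.6650]
(I − A)⁻¹ = adj(I−A) / det(I−A) ≈
  [   1.4851     0.0990     0.1320]
  [   0.2546     1.1598     0.5941]
  [   0.5375     0.2263     1.2541]
First solve x = (I − A)⁻¹ d = adj(I−A)·d / det(I−A); in particular x_2 = (0.1350·140 + 0.6150·440 + 0.3150·420) / 0.53025 = 421.80 / 0.53025 ≈ 795.47383.
Intermediate flow from 3 to 2: z_32 = a_32 · x_2 = 0.15 × 421.80 / 0.53025 = 63.27 / 0.53025 ≈ 119.321.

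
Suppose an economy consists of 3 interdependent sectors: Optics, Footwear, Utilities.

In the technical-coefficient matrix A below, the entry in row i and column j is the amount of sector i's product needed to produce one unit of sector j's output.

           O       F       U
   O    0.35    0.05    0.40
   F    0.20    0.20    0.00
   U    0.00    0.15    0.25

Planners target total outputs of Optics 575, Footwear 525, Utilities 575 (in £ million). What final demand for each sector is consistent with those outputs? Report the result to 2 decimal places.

I − A =
  [   0.65    -0.05    -0.40]
  [  -0.20     0.80     0.00]
  [   0.00    -0.15     0.75]
d = (I − A) x:
  d_O = (+0.65)·575 + (-0.05)·525 + (-0.40)·575 = 117.50
  d_F = (-0.20)·575 + (+0.80)·525 + (+0.00)·575 = 305.00
  d_U = (+0.00)·575 + (-0.15)·525 + (+0.75)·575 = 352.50

d_O = 117.50, d_F = 305.00, d_U = 352.50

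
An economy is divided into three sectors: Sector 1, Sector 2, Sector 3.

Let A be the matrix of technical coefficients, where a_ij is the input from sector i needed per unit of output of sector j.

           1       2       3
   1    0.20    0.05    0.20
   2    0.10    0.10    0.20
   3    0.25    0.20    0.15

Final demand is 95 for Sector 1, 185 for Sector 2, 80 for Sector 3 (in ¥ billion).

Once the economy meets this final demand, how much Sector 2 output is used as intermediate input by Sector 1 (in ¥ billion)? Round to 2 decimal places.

z_21 = 18.95

I − A =
  [   0.80    -0.05    -0.20]
  [  -0.10     0.90    -0.20]
  [  -0.25    -0.20     0.85]
Cofactors of I−A, C_ij = (−1)^(i+j)·(minor ij) (rows/columns in the sector order above):
  C_11 = (0.90)(0.85) − (-0.20)(-0.20) = 0.7250
  C_12 = −[(-0.10)(0.85) − (-0.20)(-0.25)] = 0.1350
  C_13 = (-0.10)(-0.20) − (0.90)(-0.25) = 0.2450
  C_21 = −[(-0.05)(0.85) − (-0.20)(-0.20)] = 0.0825
  C_22 = (0.80)(0.85) − (-0.20)(-0.25) = 0.6300
  C_23 = −[(0.80)(-0.20) − (-0.05)(-0.25)] = 0.1725
  C_31 = (-0.05)(-0.20) − (-0.20)(0.90) = 0.1900
  C_32 = −[(0.80)(-0.20) − (-0.20)(-0.10)] = 0.1800
  C_33 = (0.80)(0.90) − (-0.05)(-0.10) = 0.7150
det(I−A) = Σ_j (I−A)_1j·C_1j = (0.80)(0.7250) + (-0.05)(0.1350) + (-0.20)(0.2450) = 0.52425
adj(I−A) = Cᵀ =
  [ 0.7250   0.0825   0.1900]
  [ 0.1350   0.6300   0.1800]
  [ 0.2450   0.1725   0.7150]
(I − A)⁻¹ = adj(I−A) / det(I−A) ≈
  [   1.3829     0.1574     0.3624]
  [   0.2575     1.2017     0.3433]
  [   0.4673     0.3290     1.3639]
First solve x = (I − A)⁻¹ d = adj(I−A)·d / det(I−A); in particular x_1 = (0.7250·95 + 0.0825·185 + 0.1900·80) / 0.52425 = 99.3375 / 0.52425 ≈ 189.4850.
Intermediate flow from 2 to 1: z_21 = a_21 · x_1 = 0.10 × 99.3375 / 0.52425 = 9.93375 / 0.52425 ≈ 18.95.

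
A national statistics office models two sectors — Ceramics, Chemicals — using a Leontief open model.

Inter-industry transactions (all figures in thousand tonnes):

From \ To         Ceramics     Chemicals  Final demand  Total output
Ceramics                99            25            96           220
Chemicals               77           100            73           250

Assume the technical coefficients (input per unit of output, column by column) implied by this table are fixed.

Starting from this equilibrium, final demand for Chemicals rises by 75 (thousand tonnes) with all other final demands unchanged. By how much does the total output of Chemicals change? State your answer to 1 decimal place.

Δx_2 = 139.8

Technical coefficients a_ij = z_ij / X_j:
  a_11 = 99/220 = 0.45, a_21 = 77/220 = 0.35
  a_12 = 25/250 = 0.10, a_22 = 100/250 = 0.40
I − A =
  [   0.55    -0.10]
  [  -0.35     0.60]
det(I−A) = (0.55)(0.60) − (-0.10)(-0.35) = 0.2950
adj(I−A) = [[0.60, 0.10], [0.35, 0.55]]
(I − A)⁻¹ = adj(I−A) / det(I−A) ≈
  [   2.0339     0.3390]
  [   1.1864     1.8644]
Δx = (I − A)⁻¹ Δd with Δd having +75 in the Chemicals component and 0 elsewhere.
So Δx_2 = L_22 · (+75), where L_22 = adj(I−A)_22 / det(I−A) = 0.55 / 0.2950.
Δx_2 = 0.55 × (+75) / 0.2950 = 41.25 / 0.2950 ≈ 139.8.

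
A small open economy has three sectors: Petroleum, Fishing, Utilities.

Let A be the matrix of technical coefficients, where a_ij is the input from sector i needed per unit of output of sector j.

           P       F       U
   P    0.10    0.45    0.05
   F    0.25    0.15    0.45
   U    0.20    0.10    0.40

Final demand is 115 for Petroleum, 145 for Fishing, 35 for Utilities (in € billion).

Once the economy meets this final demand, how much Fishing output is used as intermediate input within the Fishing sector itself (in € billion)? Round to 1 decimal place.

z_FF = 59.4

I − A =
  [   0.90    -0.45    -0.05]
  [  -0.25     0.85    -0.45]
  [  -0.20    -0.10     0.60]
Cofactors of I−A, C_ij = (−1)^(i+j)·(minor ij) (rows/columns in the sector order above):
  C_11 = (0.85)(0.60) − (-0.45)(-0.10) = 0.4650
  C_12 = −[(-0.25)(0.60) − (-0.45)(-0.20)] = 0.2400
  C_13 = (-0.25)(-0.10) − (0.85)(-0.20) = 0.1950
  C_21 = −[(-0.45)(0.60) − (-0.05)(-0.10)] = 0.2750
  C_22 = (0.90)(0.60) − (-0.05)(-0.20) = 0.5300
  C_23 = −[(0.90)(-0.10) − (-0.45)(-0.20)] = 0.1800
  C_31 = (-0.45)(-0.45) − (-0.05)(0.85) = 0.2450
  C_32 = −[(0.90)(-0.45) − (-0.05)(-0.25)] = 0.4175
  C_33 = (0.90)(0.85) − (-0.45)(-0.25) = 0.6525
det(I−A) = Σ_j (I−A)_1j·C_1j = (0.90)(0.4650) + (-0.45)(0.2400) + (-0.05)(0.1950) = 0.30075
adj(I−A) = Cᵀ =
  [ 0.4650   0.2750   0.2450]
  [ 0.2400   0.5300   0.4175]
  [ 0.1950   0.1800   0.6525]
(I − A)⁻¹ = adj(I−A) / det(I−A) ≈
  [   1.5461     0.9144     0.8146]
  [   0.7980     1.7623     1.3882]
  [   0.6484     0.5985     2.1696]
First solve x = (I − A)⁻¹ d = adj(I−A)·d / det(I−A); in particular x_F = (0.2400·115 + 0.5300·145 + 0.4175·35) / 0.30075 = 119.0625 / 0.30075 ≈ 395.885.
Intermediate flow from F to F: z_FF = a_FF · x_F = 0.15 × 119.0625 / 0.30075 = 17.859375 / 0.30075 ≈ 59.4.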